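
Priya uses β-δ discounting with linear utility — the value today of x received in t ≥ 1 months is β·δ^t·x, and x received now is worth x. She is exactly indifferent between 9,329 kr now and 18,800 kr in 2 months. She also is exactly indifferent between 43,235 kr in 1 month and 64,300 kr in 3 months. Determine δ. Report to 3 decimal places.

δ ≈ 0.820

Both payoffs in the second observation are in the future, so β drops out: δ^1·43235 = δ^3·64300 ⇒ δ^2 = 43235/64300 = 0.67240, so δ = 0.82000.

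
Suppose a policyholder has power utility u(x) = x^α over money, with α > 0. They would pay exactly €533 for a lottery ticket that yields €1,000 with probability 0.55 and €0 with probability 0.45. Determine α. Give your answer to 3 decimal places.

Since u(0) = 0, the lottery's EU is 0.55·1000^α.
Setting u(533) equal to that: 533^α = 0.55·1000^α ⇒ (533/1000)^α = 0.55.
α = ln(0.55) / ln(533/1000) = -0.597837/-0.629234 ≈ 0.950.

α ≈ 0.950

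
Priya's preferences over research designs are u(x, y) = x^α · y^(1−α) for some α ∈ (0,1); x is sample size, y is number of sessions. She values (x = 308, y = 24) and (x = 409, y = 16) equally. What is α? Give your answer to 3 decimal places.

α ≈ 0.588

The Cobb–Douglas utilities coincide, so 308^α·24^(1−α) = 409^α·16^(1−α).
(308/409)^α = (16/24)^(1−α); take logs: α·ln(308/409) = (1−α)·ln(16/24), i.e. α·-0.283615 = (1−α)·-0.405465.
With A = -0.283615 and B = -0.405465: α·A = (1−α)·B, so α = B/(A+B) = -0.405465/-0.689080 ≈ 0.588.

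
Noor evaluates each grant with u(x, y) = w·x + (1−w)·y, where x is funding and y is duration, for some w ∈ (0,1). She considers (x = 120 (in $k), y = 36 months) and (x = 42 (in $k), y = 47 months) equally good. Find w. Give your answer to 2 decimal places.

u(120,36) = u(42,47) means w·120 + (1−w)·36 = w·42 + (1−w)·47.
Rearranging, 78·w − 11·(1−w) = 0.
The marginal rate of substitution is 11/78, so w = 11/(78+11) = 0.12.

w = 0.12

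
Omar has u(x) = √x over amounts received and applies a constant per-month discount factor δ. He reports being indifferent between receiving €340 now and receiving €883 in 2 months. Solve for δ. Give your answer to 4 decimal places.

δ ≈ 0.7877

The payoff in 2 months is discounted by δ^2, so u(340) = δ^2·u(883) and δ^2 = u(340)/u(883).
Since u(x) = √x, δ^2 = √(340/883) = 0.62052.
Taking the square root: δ = 0.62052^(1/2) ≈ 0.7877.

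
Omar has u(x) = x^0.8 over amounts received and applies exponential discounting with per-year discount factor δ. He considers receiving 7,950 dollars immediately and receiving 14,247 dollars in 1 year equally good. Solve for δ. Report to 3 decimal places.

δ ≈ 0.627

Indifference means u(7950) = δ · u(14247), so δ = u(7950)/u(14247).
Since u(x) = x^0.8, δ = (7950/14247)^0.8 = 0.55801^0.8 = 0.62707.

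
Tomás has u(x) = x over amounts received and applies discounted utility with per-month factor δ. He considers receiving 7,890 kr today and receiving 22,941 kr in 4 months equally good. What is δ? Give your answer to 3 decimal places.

Indifference means u(7890) = δ^4 · u(22941), so δ^4 = u(7890)/u(22941).
With u(x) = x: δ^4 = 7890/22941 = 0.34393.
Hence δ = (0.34393)^(1/4) = 0.76580.

δ ≈ 0.766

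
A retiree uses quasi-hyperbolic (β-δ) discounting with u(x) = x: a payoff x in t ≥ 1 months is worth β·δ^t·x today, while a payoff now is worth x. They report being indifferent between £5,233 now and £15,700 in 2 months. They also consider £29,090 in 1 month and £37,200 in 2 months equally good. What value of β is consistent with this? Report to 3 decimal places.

Both payoffs in the second observation are in the future, so β drops out: δ^1·29090 = δ^2·37200 ⇒ δ = 29090/37200 = 0.78199.
Now use the now-vs-future pair: 5233 = β·δ^2·15700 gives β = 5233/(0.61151·15700) ≈ 0.545.

β ≈ 0.545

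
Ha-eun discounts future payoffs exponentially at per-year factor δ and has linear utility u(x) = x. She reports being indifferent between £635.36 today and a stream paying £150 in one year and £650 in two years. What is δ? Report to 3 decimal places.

δ ≈ 0.880

The stream is worth 150δ + 650δ² today, so 150δ + 650δ² = 635.36.
That is, 650δ² + 150δ − 635.36 = 0, a quadratic in δ.
The positive root is δ = [−150 + √(150² + 4·650·635.36)] / (2·650) = (−150 + 1294.000)/1300 ≈ 0.880.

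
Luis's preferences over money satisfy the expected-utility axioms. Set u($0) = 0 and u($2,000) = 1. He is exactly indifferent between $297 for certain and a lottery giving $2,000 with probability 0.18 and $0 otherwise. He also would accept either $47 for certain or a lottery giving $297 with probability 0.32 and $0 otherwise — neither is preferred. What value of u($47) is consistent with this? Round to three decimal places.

0.058

From the first indifference, u($297) = 0.18·u($2,000) + 0.82·u($0) = 0.18·1 + 0.82·0 = 0.18.
Chaining: u($47) = 0.32·0.18 + 0.68·0.00 = 0.0576.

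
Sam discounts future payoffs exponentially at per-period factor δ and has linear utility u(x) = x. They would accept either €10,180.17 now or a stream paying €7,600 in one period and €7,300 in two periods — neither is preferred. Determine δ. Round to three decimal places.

δ ≈ 0.770

Present value of the stream is 7600·δ + 7300·δ². Indifference gives 7600δ + 7300δ² = 10180.17.
Rearranged: 7300δ² + 7600δ − 10180.17 = 0.
δ = (−7600 + √(7600² + 4·7300·10180.17)) / (2·7300) = (−7600 + √355020964.00) / 14600 ≈ 0.770.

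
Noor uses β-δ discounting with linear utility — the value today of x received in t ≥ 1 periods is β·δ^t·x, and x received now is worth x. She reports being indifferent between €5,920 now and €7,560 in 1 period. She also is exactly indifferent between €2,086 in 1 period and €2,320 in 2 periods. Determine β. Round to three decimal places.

β ≈ 0.871

The second indifference involves only future payoffs, so β cancels: β·δ^1·2086 = β·δ^2·2320, giving δ = 2086/2320 = 0.89914.
Now use the now-vs-future pair: 5920 = β·δ·7560 gives β = 5920/(0.89914·7560) ≈ 0.871.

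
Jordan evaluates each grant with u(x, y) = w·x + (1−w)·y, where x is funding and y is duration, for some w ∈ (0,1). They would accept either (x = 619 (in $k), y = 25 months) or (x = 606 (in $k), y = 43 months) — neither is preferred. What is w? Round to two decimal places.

w = 0.58

Equating utilities: w·619 + (1−w)·25 = w·606 + (1−w)·43.
Collecting terms: w·13 = (1−w)·18.
So w/(1−w) = 18/13 = 1.3846, giving w = 18/(13+18) = 0.58.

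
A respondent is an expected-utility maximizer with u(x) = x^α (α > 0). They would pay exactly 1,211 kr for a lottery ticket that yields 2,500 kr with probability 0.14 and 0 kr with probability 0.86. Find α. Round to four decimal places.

EU(lottery) = 0.14·2500^α + 0.86·0 = 0.14·2500^α.
Equating: 1211^α = 0.14·2500^α, i.e. 0.4844^α = 0.14.
α = ln(0.14) / ln(1211/2500) = -1.9661129/-0.7248443 ≈ 2.7125.

α ≈ 2.7125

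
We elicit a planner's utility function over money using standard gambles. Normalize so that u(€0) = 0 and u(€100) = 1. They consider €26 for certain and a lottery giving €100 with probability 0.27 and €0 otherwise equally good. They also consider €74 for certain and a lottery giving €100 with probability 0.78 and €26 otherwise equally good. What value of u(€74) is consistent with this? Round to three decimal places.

The first gamble pins u(€26): it must equal 0.27·1 + 0.73·0 = 0.27.
Chaining: u(€74) = 0.78·1.00 + 0.22·0.27 = 0.8394.

0.839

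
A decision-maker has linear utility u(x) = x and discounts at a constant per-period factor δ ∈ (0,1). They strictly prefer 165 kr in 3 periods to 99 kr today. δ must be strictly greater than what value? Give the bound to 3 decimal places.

The preference means 99 < δ^3·165.
Hence δ^3 > 99/165 = 0.60000, and x ↦ x^(1/3) is increasing on (0,∞).
δ > (99/165)^(1/3) ≈ 0.843.

δ > 0.843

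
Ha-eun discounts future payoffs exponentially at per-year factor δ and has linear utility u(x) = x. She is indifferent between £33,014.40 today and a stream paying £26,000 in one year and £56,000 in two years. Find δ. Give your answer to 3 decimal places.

The stream is worth 26000δ + 56000δ² today, so 26000δ + 56000δ² = 33014.40.
That is, 56000δ² + 26000δ − 33014.40 = 0, a quadratic in δ.
The positive root is δ = [−26000 + √(26000² + 4·56000·33014.40)] / (2·56000) = (−26000 + 89840.000)/112000 ≈ 0.570.

δ ≈ 0.570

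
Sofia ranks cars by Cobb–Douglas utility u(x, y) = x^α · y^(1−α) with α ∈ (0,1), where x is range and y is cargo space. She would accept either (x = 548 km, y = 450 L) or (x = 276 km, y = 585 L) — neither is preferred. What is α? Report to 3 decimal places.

The Cobb–Douglas utilities coincide, so 548^α·450^(1−α) = 276^α·585^(1−α).
Taking logs: α·ln 548 + (1−α)·ln 450 = α·ln 276 + (1−α)·ln 585, i.e. α·0.685874 = (1−α)·0.262364.
Thus α·(0.948238) = 0.262364, so α = 0.262364/0.948238 ≈ 0.277.

α ≈ 0.277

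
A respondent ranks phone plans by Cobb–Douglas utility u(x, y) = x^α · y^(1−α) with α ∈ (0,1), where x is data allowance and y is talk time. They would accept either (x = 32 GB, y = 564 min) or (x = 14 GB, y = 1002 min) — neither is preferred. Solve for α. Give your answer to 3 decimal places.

The Cobb–Douglas utilities coincide, so 32^α·564^(1−α) = 14^α·1002^(1−α).
Taking logs: α·ln 32 + (1−α)·ln 564 = α·ln 14 + (1−α)·ln 1002, i.e. α·0.826679 = (1−α)·0.574699.
Thus α·(1.401378) = 0.574699, so α = 0.574699/1.401378 ≈ 0.410.

α ≈ 0.410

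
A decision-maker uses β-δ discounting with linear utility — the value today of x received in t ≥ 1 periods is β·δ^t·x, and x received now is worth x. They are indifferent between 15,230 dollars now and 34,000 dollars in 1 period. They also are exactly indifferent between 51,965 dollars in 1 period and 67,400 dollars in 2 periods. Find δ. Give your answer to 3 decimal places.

δ ≈ 0.771

The second indifference involves only future payoffs, so β cancels: β·δ^1·51965 = β·δ^2·67400, giving δ = 51965/67400 = 0.77099.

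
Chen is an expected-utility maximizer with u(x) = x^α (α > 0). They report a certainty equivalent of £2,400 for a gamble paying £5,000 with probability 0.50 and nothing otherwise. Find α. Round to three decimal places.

Since u(0) = 0, the lottery's EU is 0.50·5000^α.
Equating: 2400^α = 0.50·5000^α, i.e. 0.4800^α = 0.50.
Take logs: α = ln 0.50 / ln(2400/5000) ≈ 0.94438.

α ≈ 0.944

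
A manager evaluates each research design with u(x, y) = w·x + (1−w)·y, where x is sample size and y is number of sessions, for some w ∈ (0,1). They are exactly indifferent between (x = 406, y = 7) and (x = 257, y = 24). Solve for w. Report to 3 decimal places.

Equating utilities: w·406 + (1−w)·7 = w·257 + (1−w)·24.
Rearranging, 149·w − 17·(1−w) = 0.
The marginal rate of substitution is 17/149, so w = 17/(149+17) = 0.102.

w = 0.102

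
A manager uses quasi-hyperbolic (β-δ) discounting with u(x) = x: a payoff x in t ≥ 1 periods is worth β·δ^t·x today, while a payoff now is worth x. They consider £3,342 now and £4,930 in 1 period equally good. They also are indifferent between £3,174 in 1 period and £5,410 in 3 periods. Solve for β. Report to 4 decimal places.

Both payoffs in the second observation are in the future, so β drops out: δ^1·3174 = δ^3·5410 ⇒ δ^2 = 3174/5410 = 0.58669, so δ = 0.76596.
Substituting δ into 3342 = β·δ·4930: β = 3342/(3776.172) ≈ 0.8850.

β ≈ 0.8850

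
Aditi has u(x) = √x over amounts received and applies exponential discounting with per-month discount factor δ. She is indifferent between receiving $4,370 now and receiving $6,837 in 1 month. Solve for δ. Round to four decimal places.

Indifference means u(4370) = δ · u(6837), so δ = u(4370)/u(6837).
Since u(x) = √x, δ = √(4370/6837) = 0.79948.

δ ≈ 0.7995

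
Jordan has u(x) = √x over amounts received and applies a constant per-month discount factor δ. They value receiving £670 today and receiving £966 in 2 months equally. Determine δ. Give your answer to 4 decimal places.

The payoff in 2 months is discounted by δ^2, so u(670) = δ^2·u(966) and δ^2 = u(670)/u(966).
Since u(x) = √x, δ^2 = √(670/966) = 0.83282.
Hence δ = (0.83282)^(1/2) = 0.912587.

δ ≈ 0.9126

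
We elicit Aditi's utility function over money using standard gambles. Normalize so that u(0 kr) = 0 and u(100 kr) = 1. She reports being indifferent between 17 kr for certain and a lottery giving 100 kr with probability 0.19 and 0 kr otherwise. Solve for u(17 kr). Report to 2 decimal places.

0.19

By the standard-gamble method, u(17 kr) is just the indifference probability on the best outcome: 0.19.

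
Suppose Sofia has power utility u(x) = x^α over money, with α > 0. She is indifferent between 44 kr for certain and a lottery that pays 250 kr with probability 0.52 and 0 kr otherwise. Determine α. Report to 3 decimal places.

α ≈ 0.376

EU(lottery) = 0.52·250^α + 0.48·0 = 0.52·250^α.
Indifference: 44^α = 0.52·250^α, so (44/250)^α = 0.52.
α = ln(0.52) / ln(44/250) = -0.653926/-1.737271 ≈ 0.376.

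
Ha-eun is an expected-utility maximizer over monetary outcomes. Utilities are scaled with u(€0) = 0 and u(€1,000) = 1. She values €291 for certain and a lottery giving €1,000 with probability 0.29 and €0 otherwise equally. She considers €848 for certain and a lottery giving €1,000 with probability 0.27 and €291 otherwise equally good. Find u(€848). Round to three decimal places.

0.482

The first gamble pins u(€291): it must equal 0.29·1 + 0.71·0 = 0.29.
Chaining: u(€848) = 0.27·1.00 + 0.73·0.29 = 0.4817.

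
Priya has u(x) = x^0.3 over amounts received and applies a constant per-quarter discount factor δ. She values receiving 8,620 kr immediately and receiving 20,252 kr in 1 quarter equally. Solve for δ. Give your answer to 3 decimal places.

δ ≈ 0.774

Equating discounted utilities: u(8620) = δ·u(20252) ⇒ δ = u(8620)/u(20252).
Since u(x) = x^0.3, δ = (8620/20252)^0.3 = 0.42564^0.3 = 0.77395.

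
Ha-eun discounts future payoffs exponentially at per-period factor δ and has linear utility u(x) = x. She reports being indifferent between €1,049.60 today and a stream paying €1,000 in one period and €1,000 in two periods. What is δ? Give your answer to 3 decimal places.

δ ≈ 0.640

Equating present values: 1049.60 = 1000δ + 1000δ².
So 1000δ² + 1000δ − 1049.60 = 0.
By the quadratic formula (taking the positive root), δ = (−1000 + √5198400.00) / 2000 ≈ 0.640.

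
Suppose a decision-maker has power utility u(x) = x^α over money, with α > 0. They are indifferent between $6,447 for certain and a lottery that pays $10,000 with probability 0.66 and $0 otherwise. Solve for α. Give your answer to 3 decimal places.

Since u(0) = 0, the lottery's EU is 0.66·10000^α.
Setting u(6447) equal to that: 6447^α = 0.66·10000^α ⇒ (6447/10000)^α = 0.66.
Take logs: α = ln 0.66 / ln(6447/10000) ≈ 0.94657.

α ≈ 0.947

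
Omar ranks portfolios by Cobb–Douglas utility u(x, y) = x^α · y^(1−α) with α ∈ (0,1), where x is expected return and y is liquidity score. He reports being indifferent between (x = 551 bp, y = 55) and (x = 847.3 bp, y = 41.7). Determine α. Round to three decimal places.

The Cobb–Douglas utilities coincide, so 551^α·55^(1−α) = 847.3^α·41.7^(1−α).
(551/847.3)^α = (41.7/55)^(1−α); take logs: α·ln(551/847.3) = (1−α)·ln(41.7/55), i.e. α·-0.430320 = (1−α)·-0.276832.
So α/(1−α) = (-0.276832)/(-0.430320) = 0.643317, and α = 0.643317/1.643317 ≈ 0.391.

α ≈ 0.391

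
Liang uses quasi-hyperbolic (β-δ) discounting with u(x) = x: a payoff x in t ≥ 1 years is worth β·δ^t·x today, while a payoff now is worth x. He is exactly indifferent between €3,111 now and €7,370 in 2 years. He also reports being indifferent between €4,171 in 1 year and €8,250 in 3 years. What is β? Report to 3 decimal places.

β ≈ 0.835

The second indifference involves only future payoffs, so β cancels: β·δ^1·4171 = β·δ^3·8250, giving δ^2 = 4171/8250 = 0.50558, so δ = 0.71104.
The first indifference: 3111 = β·δ^2·7370, so β = 3111/(δ^2·7370) = 3111/(0.50558·7370) ≈ 0.835.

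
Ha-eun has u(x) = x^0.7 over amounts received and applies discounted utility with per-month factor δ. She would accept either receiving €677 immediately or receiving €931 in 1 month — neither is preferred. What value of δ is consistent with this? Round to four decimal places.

Indifference means u(677) = δ · u(931), so δ = u(677)/u(931).
Since u(x) = x^0.7, δ = (677/931)^0.7 = 0.72718^0.7 = 0.80011.

δ ≈ 0.8001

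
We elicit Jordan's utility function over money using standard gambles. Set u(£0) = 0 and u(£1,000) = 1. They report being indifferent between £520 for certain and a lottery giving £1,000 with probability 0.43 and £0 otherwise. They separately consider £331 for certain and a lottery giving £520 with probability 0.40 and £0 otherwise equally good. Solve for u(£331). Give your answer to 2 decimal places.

0.17

From the first indifference, u(£520) = 0.43·u(£1,000) + 0.57·u(£0) = 0.43·1 + 0.57·0 = 0.43.
Chaining: u(£331) = 0.40·0.43 + 0.60·0.00 = 0.1720.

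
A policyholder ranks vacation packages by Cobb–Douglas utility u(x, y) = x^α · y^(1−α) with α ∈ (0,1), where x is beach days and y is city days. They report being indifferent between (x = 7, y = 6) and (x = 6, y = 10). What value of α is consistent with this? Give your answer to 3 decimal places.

α ≈ 0.768

The Cobb–Douglas utilities coincide, so 7^α·6^(1−α) = 6^α·10^(1−α).
(7/6)^α = (10/6)^(1−α); take logs: α·ln(7/6) = (1−α)·ln(10/6), i.e. α·0.154151 = (1−α)·0.510826.
With A = 0.154151 and B = 0.510826: α·A = (1−α)·B, so α = B/(A+B) = 0.510826/0.664977 ≈ 0.768.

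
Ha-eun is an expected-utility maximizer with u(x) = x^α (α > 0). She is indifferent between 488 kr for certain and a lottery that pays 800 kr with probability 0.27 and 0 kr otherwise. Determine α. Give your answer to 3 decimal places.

α ≈ 2.649

EU(lottery) = 0.27·800^α + 0.73·0 = 0.27·800^α.
Indifference: 488^α = 0.27·800^α, so (488/800)^α = 0.27.
Take logs: α = ln 0.27 / ln(488/800) ≈ 2.64888.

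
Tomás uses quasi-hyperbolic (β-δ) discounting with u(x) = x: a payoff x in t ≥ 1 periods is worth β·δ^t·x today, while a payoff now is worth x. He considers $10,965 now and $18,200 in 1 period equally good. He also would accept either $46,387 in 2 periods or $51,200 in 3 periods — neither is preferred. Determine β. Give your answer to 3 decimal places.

β ≈ 0.665

From the later pair, β·δ^2·46387 = β·δ^3·51200; dividing through, δ = 46387/51200 = 0.90600.
Now use the now-vs-future pair: 10965 = β·δ·18200 gives β = 10965/(0.90600·18200) ≈ 0.665.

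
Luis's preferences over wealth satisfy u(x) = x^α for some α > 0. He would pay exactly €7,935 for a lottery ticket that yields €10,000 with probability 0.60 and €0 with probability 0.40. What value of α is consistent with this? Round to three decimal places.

α ≈ 2.208

EU(lottery) = 0.60·10000^α + 0.40·0 = 0.60·10000^α.
Equating: 7935^α = 0.60·10000^α, i.e. 0.7935^α = 0.60.
Take logs: α = ln 0.60 / ln(7935/10000) ≈ 2.20848.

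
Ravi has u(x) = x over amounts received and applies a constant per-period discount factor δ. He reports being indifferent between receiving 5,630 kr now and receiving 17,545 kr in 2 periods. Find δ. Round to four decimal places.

δ ≈ 0.5665

Indifference means u(5630) = δ^2 · u(17545), so δ^2 = u(5630)/u(17545).
With u(x) = x: δ^2 = 5630/17545 = 0.32089.
So δ = 0.32089^(1/2) ≈ 0.5665.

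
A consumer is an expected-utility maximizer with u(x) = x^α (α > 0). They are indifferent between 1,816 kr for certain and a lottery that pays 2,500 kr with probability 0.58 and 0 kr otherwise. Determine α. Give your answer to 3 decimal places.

α ≈ 1.704

The lottery's expected utility is 0.58·u(2500) + 0.42·u(0) = 0.58·2500^α (since u(0) = 0 for α > 0).
Equating: 1816^α = 0.58·2500^α, i.e. 0.7264^α = 0.58.
Take logs: α = ln 0.58 / ln(1816/2500) ≈ 1.70411.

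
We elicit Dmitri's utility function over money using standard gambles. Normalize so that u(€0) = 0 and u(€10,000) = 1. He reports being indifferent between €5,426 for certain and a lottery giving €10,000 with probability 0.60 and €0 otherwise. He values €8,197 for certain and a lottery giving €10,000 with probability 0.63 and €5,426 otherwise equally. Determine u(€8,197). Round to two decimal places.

From the first indifference, u(€5,426) = 0.60·u(€10,000) + 0.40·u(€0) = 0.60·1 + 0.40·0 = 0.60.
The second indifference gives u(€8,197) = 0.63·u(€10,000) + 0.37·u(€5,426) = 0.63·1.00 + 0.37·0.60 = 0.8520.

0.85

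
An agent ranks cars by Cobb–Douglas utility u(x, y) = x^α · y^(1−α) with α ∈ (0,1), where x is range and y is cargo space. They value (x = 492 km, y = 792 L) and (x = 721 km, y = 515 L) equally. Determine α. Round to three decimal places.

α ≈ 0.530

The Cobb–Douglas utilities coincide, so 492^α·792^(1−α) = 721^α·515^(1−α).
(492/721)^α = (515/792)^(1−α); take logs: α·ln(492/721) = (1−α)·ln(515/792), i.e. α·-0.382160 = (1−α)·-0.430394.
So α/(1−α) = (-0.430394)/(-0.382160) = 1.126214, and α = 1.126214/2.126214 ≈ 0.530.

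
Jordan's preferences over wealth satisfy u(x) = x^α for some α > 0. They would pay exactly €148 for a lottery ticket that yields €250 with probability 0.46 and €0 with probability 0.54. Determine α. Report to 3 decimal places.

α ≈ 1.481

The lottery's expected utility is 0.46·u(250) + 0.54·u(0) = 0.46·250^α (since u(0) = 0 for α > 0).
Indifference: 148^α = 0.46·250^α, so (148/250)^α = 0.46.
Take logs: α = ln 0.46 / ln(148/250) ≈ 1.48122.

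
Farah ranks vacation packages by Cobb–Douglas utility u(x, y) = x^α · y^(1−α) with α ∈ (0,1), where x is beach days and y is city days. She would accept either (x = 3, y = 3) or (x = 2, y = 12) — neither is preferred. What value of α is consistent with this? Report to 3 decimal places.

α ≈ 0.774

The Cobb–Douglas utilities coincide, so 3^α·3^(1−α) = 2^α·12^(1−α).
Taking logs: α·ln 3 + (1−α)·ln 3 = α·ln 2 + (1−α)·ln 12, i.e. α·0.405465 = (1−α)·1.386294.
Thus α·(1.791759) = 1.386294, so α = 1.386294/1.791759 ≈ 0.774.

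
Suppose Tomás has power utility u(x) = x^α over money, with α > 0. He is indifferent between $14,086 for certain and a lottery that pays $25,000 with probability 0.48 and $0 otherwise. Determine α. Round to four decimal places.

EU(lottery) = 0.48·25000^α + 0.52·0 = 0.48·25000^α.
Indifference: 14086^α = 0.48·25000^α, so (14086/25000)^α = 0.48.
Take logs: α = ln 0.48 / ln(14086/25000) ≈ 1.279373.

α ≈ 1.2794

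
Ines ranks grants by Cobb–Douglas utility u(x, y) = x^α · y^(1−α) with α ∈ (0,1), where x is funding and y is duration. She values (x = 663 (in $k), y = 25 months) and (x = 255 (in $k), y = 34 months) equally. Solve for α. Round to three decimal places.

α ≈ 0.243

Set the two utilities equal: 663^α·25^(1−α) = 255^α·34^(1−α).
Taking logs: α·ln 663 + (1−α)·ln 25 = α·ln 255 + (1−α)·ln 34, i.e. α·0.955511 = (1−α)·0.307485.
Thus α·(1.262996) = 0.307485, so α = 0.307485/1.262996 ≈ 0.243.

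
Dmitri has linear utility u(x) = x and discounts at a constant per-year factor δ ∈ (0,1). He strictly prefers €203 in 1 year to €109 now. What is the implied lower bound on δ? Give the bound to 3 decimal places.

Under u(x) = x this choice says 109 < δ·203.
So δ > 109/203 = 0.53695.

δ > 0.537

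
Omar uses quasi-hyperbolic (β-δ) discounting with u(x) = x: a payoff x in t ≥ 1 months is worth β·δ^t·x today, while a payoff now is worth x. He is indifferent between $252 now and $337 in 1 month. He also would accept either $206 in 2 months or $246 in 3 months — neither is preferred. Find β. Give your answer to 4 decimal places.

β ≈ 0.8930

From the later pair, β·δ^2·206 = β·δ^3·246; dividing through, δ = 206/246 = 0.83740.
Now use the now-vs-future pair: 252 = β·δ·337 gives β = 252/(0.83740·337) ≈ 0.8930.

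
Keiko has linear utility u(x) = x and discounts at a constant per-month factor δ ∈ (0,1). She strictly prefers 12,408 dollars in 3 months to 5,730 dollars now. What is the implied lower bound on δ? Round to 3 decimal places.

The preference means 5730 < δ^3·12408.
Dividing by 12408: δ^3 > 0.46180. Both sides are positive, so the cube root keeps the direction.
δ > 0.46180^(1/3) = 0.773.

δ > 0.773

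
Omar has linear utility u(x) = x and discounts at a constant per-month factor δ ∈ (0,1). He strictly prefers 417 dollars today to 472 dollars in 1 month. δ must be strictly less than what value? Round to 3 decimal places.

The preference means 417 > δ·472.
So δ < 417/472 = 0.88347.

δ < 0.883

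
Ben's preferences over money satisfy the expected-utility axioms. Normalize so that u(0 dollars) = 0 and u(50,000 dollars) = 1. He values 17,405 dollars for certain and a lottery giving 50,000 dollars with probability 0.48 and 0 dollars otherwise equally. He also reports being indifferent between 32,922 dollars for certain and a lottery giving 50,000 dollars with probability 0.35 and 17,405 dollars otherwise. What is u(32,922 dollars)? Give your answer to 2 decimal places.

The first gamble pins u(17,405 dollars): it must equal 0.48·1 + 0.52·0 = 0.48.
Then u(32,922 dollars) = 0.35·u(50,000 dollars) + 0.65·u(17,405 dollars) = 0.35·1.00 + 0.65·0.48 = 0.6620.

0.66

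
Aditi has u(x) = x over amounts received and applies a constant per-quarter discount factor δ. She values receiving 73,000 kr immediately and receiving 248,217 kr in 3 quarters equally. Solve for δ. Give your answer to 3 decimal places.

Equating discounted utilities: u(73000) = δ^3·u(248217) ⇒ δ^3 = u(73000)/u(248217).
With u(x) = x: δ^3 = 73000/248217 = 0.29410.
So δ = 0.29410^(1/3) ≈ 0.665.

δ ≈ 0.665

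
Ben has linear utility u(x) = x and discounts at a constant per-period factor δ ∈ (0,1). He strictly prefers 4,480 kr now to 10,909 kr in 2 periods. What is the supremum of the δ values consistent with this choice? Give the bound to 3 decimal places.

The preference means 4480 > δ^2·10909.
Hence δ^2 < 4480/10909 = 0.41067, and x ↦ x^(1/2) is increasing on (0,∞).
δ < (4480/10909)^(1/2) ≈ 0.641.

δ < 0.641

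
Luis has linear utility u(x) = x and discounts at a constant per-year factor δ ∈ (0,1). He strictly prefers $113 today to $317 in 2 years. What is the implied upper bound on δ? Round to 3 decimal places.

The preference means 113 > δ^2·317.
Dividing by 317: δ^2 < 0.35647. Both sides are positive, so the square root keeps the direction.
δ < (113/317)^(1/2) ≈ 0.597.

δ < 0.597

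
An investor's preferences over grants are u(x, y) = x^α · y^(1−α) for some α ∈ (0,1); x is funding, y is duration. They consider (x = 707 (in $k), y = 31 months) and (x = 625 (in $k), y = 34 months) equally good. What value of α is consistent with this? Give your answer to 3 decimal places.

The Cobb–Douglas utilities coincide, so 707^α·31^(1−α) = 625^α·34^(1−α).
Taking logs: α·ln 707 + (1−α)·ln 31 = α·ln 625 + (1−α)·ln 34, i.e. α·0.123279 = (1−α)·0.092373.
So α/(1−α) = (0.092373)/(0.123279) = 0.749300, and α = 0.749300/1.749300 ≈ 0.428.

α ≈ 0.428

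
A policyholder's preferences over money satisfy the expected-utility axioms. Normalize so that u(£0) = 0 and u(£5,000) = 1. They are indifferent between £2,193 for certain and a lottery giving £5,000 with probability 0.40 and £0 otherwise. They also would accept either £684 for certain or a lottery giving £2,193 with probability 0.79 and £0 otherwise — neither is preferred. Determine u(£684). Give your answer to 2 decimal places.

First, u(£2,193) = 0.40·u(£5,000) + 0.60·u(£0) = 0.40.
The second indifference gives u(£684) = 0.79·u(£2,193) + 0.21·u(£0) = 0.79·0.40 + 0.21·0.00 = 0.3160.

0.32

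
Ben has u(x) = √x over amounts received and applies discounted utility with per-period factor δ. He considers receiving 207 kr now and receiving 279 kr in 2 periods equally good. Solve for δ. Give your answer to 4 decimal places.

δ ≈ 0.9281

Equating discounted utilities: u(207) = δ^2·u(279) ⇒ δ^2 = u(207)/u(279).
With u(x) = √x: δ^2 = √207/√279 = √(207/279) = 0.86136.
Hence δ = (0.86136)^(1/2) = 0.928093.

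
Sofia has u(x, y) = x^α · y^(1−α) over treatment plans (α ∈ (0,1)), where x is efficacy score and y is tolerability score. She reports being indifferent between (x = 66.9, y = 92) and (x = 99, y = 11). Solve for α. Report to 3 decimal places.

Indifference: 66.9^α · 92^(1−α) = 99^α · 11^(1−α).
Rearrange to (66.9/99)^α = (11/92)^(1−α) and take logs: α·-0.391921 = (1−α)·-2.123893.
With A = -0.391921 and B = -2.123893: α·A = (1−α)·B, so α = B/(A+B) = -2.123893/-2.515814 ≈ 0.844.

α ≈ 0.844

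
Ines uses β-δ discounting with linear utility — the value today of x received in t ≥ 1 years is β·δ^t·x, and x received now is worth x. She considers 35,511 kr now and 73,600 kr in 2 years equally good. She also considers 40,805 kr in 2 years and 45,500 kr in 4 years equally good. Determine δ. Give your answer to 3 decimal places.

δ ≈ 0.947

From the later pair, β·δ^2·40805 = β·δ^4·45500; dividing through, δ^2 = 40805/45500 = 0.89681, so δ = 0.94700.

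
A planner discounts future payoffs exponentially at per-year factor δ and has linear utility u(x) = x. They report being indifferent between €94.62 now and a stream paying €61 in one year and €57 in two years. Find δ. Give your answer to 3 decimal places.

δ ≈ 0.860

The stream is worth 61δ + 57δ² today, so 61δ + 57δ² = 94.62.
Rearranged: 57δ² + 61δ − 94.62 = 0.
The positive root is δ = [−61 + √(61² + 4·57·94.62)] / (2·57) = (−61 + 159.042)/114 ≈ 0.860.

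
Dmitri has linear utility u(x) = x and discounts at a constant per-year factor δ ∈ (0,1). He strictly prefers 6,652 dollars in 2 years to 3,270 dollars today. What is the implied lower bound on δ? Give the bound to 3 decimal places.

The preference means 3270 < δ^2·6652.
So δ^2 > 3270/6652 = 0.49158; taking the square root of both positive sides preserves the inequality.
δ > 0.49158^(1/2) = 0.701.

δ > 0.701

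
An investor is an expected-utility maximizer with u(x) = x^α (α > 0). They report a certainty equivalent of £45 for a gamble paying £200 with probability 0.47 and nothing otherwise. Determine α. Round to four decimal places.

EU(lottery) = 0.47·200^α + 0.53·0 = 0.47·200^α.
Indifference: 45^α = 0.47·200^α, so (45/200)^α = 0.47.
α = ln(0.47) / ln(45/200) = -0.7550226/-1.4916549 ≈ 0.5062.

α ≈ 0.5062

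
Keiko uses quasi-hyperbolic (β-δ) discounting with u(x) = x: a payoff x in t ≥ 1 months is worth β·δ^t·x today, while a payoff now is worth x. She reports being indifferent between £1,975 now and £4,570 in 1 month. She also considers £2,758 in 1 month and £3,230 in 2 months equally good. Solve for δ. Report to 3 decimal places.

δ ≈ 0.854

The second indifference involves only future payoffs, so β cancels: β·δ^1·2758 = β·δ^2·3230, giving δ = 2758/3230 = 0.85387.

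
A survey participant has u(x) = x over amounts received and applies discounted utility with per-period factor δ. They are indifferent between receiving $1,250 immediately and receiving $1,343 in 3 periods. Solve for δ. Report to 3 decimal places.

δ ≈ 0.976

Equating discounted utilities: u(1250) = δ^3·u(1343) ⇒ δ^3 = u(1250)/u(1343).
With u(x) = x: δ^3 = 1250/1343 = 0.93075.
Taking the cube root: δ = 0.93075^(1/3) ≈ 0.976.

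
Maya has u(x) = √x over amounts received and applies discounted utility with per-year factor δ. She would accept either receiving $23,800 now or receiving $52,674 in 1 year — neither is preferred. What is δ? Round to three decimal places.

δ ≈ 0.672

Equating discounted utilities: u(23800) = δ·u(52674) ⇒ δ = u(23800)/u(52674).
With u(x) = √x: δ = √23800/√52674 = √(23800/52674) = 0.67219.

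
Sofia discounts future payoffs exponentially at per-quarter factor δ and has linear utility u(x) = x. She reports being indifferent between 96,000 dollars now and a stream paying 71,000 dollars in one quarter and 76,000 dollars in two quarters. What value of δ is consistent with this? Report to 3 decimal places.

The stream is worth 71000δ + 76000δ² today, so 71000δ + 76000δ² = 96000.
So 76000δ² + 71000δ − 96000 = 0.
δ = (−71000 + √(71000² + 4·76000·96000)) / (2·76000) = (−71000 + √34225000000.00) / 152000 ≈ 0.750.

δ ≈ 0.750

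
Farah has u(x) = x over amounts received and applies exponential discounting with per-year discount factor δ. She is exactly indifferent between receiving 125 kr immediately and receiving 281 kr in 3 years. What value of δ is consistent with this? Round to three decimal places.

δ ≈ 0.763

Indifference means u(125) = δ^3 · u(281), so δ^3 = u(125)/u(281).
With u(x) = x: δ^3 = 125/281 = 0.44484.
Taking the cube root: δ = 0.44484^(1/3) ≈ 0.763.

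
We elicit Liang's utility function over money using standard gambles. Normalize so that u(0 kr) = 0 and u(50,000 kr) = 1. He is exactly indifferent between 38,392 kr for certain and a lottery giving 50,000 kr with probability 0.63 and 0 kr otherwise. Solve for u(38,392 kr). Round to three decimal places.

By the standard-gamble method, u(38,392 kr) is just the indifference probability on the best outcome: 0.63.

0.630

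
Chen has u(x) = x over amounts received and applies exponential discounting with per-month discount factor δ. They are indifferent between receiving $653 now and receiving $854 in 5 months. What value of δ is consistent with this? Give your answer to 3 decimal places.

The payoff in 5 months is discounted by δ^5, so u(653) = δ^5·u(854) and δ^5 = u(653)/u(854).
With u(x) = x: δ^5 = 653/854 = 0.76464.
So δ = 0.76464^(1/5) ≈ 0.948.

δ ≈ 0.948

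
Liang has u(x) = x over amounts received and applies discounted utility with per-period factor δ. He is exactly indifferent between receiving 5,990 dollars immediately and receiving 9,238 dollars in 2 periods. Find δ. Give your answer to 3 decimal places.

δ ≈ 0.805

The payoff in 2 periods is discounted by δ^2, so u(5990) = δ^2·u(9238) and δ^2 = u(5990)/u(9238).
With u(x) = x: δ^2 = 5990/9238 = 0.64841.
So δ = 0.64841^(1/2) ≈ 0.805.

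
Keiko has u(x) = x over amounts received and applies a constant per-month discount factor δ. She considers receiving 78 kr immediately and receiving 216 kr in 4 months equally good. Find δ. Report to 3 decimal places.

The payoff in 4 months is discounted by δ^4, so u(78) = δ^4·u(216) and δ^4 = u(78)/u(216).
With u(x) = x: δ^4 = 78/216 = 0.36111.
Taking the 4th root: δ = 0.36111^(1/4) ≈ 0.775.

δ ≈ 0.775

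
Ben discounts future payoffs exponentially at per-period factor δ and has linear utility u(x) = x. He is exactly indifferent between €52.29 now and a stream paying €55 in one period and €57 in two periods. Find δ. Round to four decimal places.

Present value of the stream is 55·δ + 57·δ². Indifference gives 55δ + 57δ² = 52.29.
Rearranged: 57δ² + 55δ − 52.29 = 0.
By the quadratic formula (taking the positive root), δ = (−55 + √14947.12) / 114 ≈ 0.5900.

δ ≈ 0.5900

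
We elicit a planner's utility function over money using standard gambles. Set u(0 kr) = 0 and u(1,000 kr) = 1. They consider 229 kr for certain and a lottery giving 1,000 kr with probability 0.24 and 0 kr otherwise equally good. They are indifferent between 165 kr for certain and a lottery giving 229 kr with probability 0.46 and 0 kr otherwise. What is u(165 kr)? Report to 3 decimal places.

The first gamble pins u(229 kr): it must equal 0.24·1 + 0.76·0 = 0.24.
The second indifference gives u(165 kr) = 0.46·u(229 kr) + 0.54·u(0 kr) = 0.46·0.24 + 0.54·0.00 = 0.1104.

0.110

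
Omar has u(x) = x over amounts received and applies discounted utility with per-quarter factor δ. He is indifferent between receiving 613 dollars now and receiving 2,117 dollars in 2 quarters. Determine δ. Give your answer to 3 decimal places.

Equating discounted utilities: u(613) = δ^2·u(2117) ⇒ δ^2 = u(613)/u(2117).
With u(x) = x: δ^2 = 613/2117 = 0.28956.
So δ = 0.28956^(1/2) ≈ 0.538.

δ ≈ 0.538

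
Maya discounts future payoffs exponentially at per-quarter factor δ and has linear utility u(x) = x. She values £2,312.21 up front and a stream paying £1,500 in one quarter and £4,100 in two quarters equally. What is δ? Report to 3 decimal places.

δ ≈ 0.590

The stream is worth 1500δ + 4100δ² today, so 1500δ + 4100δ² = 2312.21.
Rearranged: 4100δ² + 1500δ − 2312.21 = 0.
By the quadratic formula (taking the positive root), δ = (−1500 + √40170244.00) / 8200 ≈ 0.590.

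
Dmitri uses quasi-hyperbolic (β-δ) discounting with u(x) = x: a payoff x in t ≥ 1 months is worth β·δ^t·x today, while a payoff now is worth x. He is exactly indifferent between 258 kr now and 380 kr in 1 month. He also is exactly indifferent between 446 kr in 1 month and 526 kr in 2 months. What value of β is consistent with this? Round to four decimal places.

β ≈ 0.8007

From the later pair, β·δ^1·446 = β·δ^2·526; dividing through, δ = 446/526 = 0.84791.
Now use the now-vs-future pair: 258 = β·δ·380 gives β = 258/(0.84791·380) ≈ 0.8007.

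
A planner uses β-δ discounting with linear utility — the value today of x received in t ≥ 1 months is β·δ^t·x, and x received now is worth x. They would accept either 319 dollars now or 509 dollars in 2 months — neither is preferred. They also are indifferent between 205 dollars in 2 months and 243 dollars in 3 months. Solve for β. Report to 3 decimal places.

β ≈ 0.881

From the later pair, β·δ^2·205 = β·δ^3·243; dividing through, δ = 205/243 = 0.84362.
Now use the now-vs-future pair: 319 = β·δ^2·509 gives β = 319/(0.71170·509) ≈ 0.881.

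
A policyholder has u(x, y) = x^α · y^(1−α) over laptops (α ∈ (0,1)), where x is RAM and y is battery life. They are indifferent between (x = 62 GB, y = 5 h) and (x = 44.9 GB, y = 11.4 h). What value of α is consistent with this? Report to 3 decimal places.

Set the two utilities equal: 62^α·5^(1−α) = 44.9^α·11.4^(1−α).
Taking logs: α·ln 62 + (1−α)·ln 5 = α·ln 44.9 + (1−α)·ln 11.4, i.e. α·0.322697 = (1−α)·0.824175.
So α/(1−α) = (0.824175)/(0.322697) = 2.554021, and α = 2.554021/3.554021 ≈ 0.719.

α ≈ 0.719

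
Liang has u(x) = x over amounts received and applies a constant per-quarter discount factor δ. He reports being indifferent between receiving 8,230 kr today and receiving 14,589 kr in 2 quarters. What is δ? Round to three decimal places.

The payoff in 2 quarters is discounted by δ^2, so u(8230) = δ^2·u(14589) and δ^2 = u(8230)/u(14589).
With u(x) = x: δ^2 = 8230/14589 = 0.56412.
Hence δ = (0.56412)^(1/2) = 0.75108.

δ ≈ 0.751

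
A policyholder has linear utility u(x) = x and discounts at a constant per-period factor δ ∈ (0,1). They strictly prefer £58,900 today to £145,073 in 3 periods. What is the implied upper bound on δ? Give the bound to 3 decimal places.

δ < 0.740

The preference means 58900 > δ^3·145073.
Hence δ^3 < 58900/145073 = 0.40600, and x ↦ x^(1/3) is increasing on (0,∞).
δ < 0.40600^(1/3) = 0.740.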